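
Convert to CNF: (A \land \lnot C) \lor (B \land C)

(A \lor B) \land (A \lor C) \land (\lnot C \lor B)

(A \land \lnot C) \lor (B \land C)
≡ (A \lor B) \land (A \lor C) \land (\lnot C \lor B) \land (\lnot C \lor C)
≡ (A \lor B) \land (A \lor C) \land (\lnot C \lor B)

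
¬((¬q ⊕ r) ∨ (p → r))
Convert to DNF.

q ∧ ¬r ∧ p

¬((¬q ⊕ r) ∨ (p → r))
⇔ ¬((¬q ∧ ¬r) ∨ (¬¬q ∧ r) ∨ (p → r))   [expand ⊕]
⇔ ¬((¬q ∧ ¬r) ∨ (¬¬q ∧ r) ∨ ¬p ∨ r)   [eliminate →]
⇔ ¬(¬q ∧ ¬r) ∧ ¬(¬¬q ∧ r) ∧ ¬¬p ∧ ¬r   [De Morgan]
⇔ (¬¬q ∨ ¬¬r) ∧ ¬(¬¬q ∧ r) ∧ ¬¬p ∧ ¬r   [De Morgan]
⇔ (q ∨ ¬¬r) ∧ ¬(¬¬q ∧ r) ∧ ¬¬p ∧ ¬r   [double negation]
⇔ (q ∨ r) ∧ ¬(¬¬q ∧ r) ∧ ¬¬p ∧ ¬r   [double negation]
⇔ (q ∨ r) ∧ (¬¬¬q ∨ ¬r) ∧ ¬¬p ∧ ¬r   [De Morgan]
⇔ (q ∨ r) ∧ (¬q ∨ ¬r) ∧ ¬¬p ∧ ¬r   [double negation]
⇔ (q ∨ r) ∧ (¬q ∨ ¬r) ∧ p ∧ ¬r   [double negation]
⇔ (q ∧ ¬q ∧ p ∧ ¬r) ∨ (q ∧ ¬r ∧ p ∧ ¬r) ∨ (r ∧ ¬q ∧ p ∧ ¬r) ∨ (r ∧ ¬r ∧ p ∧ ¬r)   [distribute ∧ over ∨]
⇔ q ∧ ¬r ∧ p   [simplify]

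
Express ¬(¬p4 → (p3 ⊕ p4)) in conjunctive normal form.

¬(¬p4 → (p3 ⊕ p4))
⇔ ¬(¬¬p4 ∨ (p3 ⊕ p4))   [eliminate →]
⇔ ¬(¬¬p4 ∨ ((p3 ∨ p4) ∧ ¬(p3 ∧ p4)))   [expand ⊕]
⇔ ¬¬¬p4 ∧ ¬((p3 ∨ p4) ∧ ¬(p3 ∧ p4))   [De Morgan]
⇔ ¬p4 ∧ ¬((p3 ∨ p4) ∧ ¬(p3 ∧ p4))   [double negation]
⇔ ¬p4 ∧ (¬(p3 ∨ p4) ∨ ¬¬(p3 ∧ p4))   [De Morgan]
⇔ ¬p4 ∧ ((¬p3 ∧ ¬p4) ∨ ¬¬(p3 ∧ p4))   [De Morgan]
⇔ ¬p4 ∧ ((¬p3 ∧ ¬p4) ∨ (p3 ∧ p4))   [double negation]
⇔ ¬p4 ∧ (¬p3 ∨ p3) ∧ (¬p3 ∨ p4) ∧ (¬p4 ∨ p3) ∧ (¬p4 ∨ p4)   [distribute ∨ over ∧]
⇔ ¬p4 ∧ (¬p3 ∨ p4)   [simplify]

¬p4 ∧ (¬p3 ∨ p4)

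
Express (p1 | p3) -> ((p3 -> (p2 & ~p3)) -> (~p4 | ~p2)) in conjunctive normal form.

(p1 | p3) -> ((p3 -> (p2 & ~p3)) -> (~p4 | ~p2))
≡ ~(p1 | p3) | ((p3 -> (p2 & ~p3)) -> (~p4 | ~p2))   [eliminate ->]
≡ ~(p1 | p3) | ~(p3 -> (p2 & ~p3)) | ~p4 | ~p2   [eliminate ->]
≡ ~(p1 | p3) | ~(~p3 | (p2 & ~p3)) | ~p4 | ~p2   [eliminate ->]
≡ (~p1 & ~p3) | ~(~p3 | (p2 & ~p3)) | ~p4 | ~p2   [De Morgan]
≡ (~p1 & ~p3) | (~~p3 & ~(p2 & ~p3)) | ~p4 | ~p2   [De Morgan]
≡ (~p1 & ~p3) | (p3 & ~(p2 & ~p3)) | ~p4 | ~p2   [double negation]
≡ (~p1 & ~p3) | (p3 & (~p2 | ~~p3)) | ~p4 | ~p2   [De Morgan]
≡ (~p1 & ~p3) | (p3 & (~p2 | p3)) | ~p4 | ~p2   [double negation]
≡ (~p1 | p3 | ~p4 | ~p2) & (~p1 | ~p2 | p3 | ~p4 | ~p2) & (~p3 | p3 | ~p4 | ~p2) & (~p3 | ~p2 | p3 | ~p4 | ~p2)   [distribute | over &]
≡ ~p1 | p3 | ~p4 | ~p2   [simplify]

~p1 | p3 | ~p4 | ~p2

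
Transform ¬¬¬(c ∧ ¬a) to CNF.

¬c ∨ a

¬¬¬(c ∧ ¬a)
≡ ¬(c ∧ ¬a)   — double negation
≡ ¬c ∨ ¬¬a   — De Morgan
≡ ¬c ∨ a   — double negation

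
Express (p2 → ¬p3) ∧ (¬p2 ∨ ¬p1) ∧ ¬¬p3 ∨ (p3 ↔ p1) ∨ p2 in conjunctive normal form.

p3 ∨ ¬p1 ∨ p2

(p2 → ¬p3) ∧ (¬p2 ∨ ¬p1) ∧ ¬¬p3 ∨ (p3 ↔ p1) ∨ p2
= (¬p2 ∨ ¬p3) ∧ (¬p2 ∨ ¬p1) ∧ ¬¬p3 ∨ (p3 ↔ p1) ∨ p2   (eliminate →)
= (¬p2 ∨ ¬p3) ∧ (¬p2 ∨ ¬p1) ∧ ¬¬p3 ∨ (p3 → p1) ∧ (p1 → p3) ∨ p2   (eliminate ↔)
= (¬p2 ∨ ¬p3) ∧ (¬p2 ∨ ¬p1) ∧ ¬¬p3 ∨ (¬p3 ∨ p1) ∧ (p1 → p3) ∨ p2   (eliminate →)
= (¬p2 ∨ ¬p3) ∧ (¬p2 ∨ ¬p1) ∧ ¬¬p3 ∨ (¬p3 ∨ p1) ∧ (¬p1 ∨ p3) ∨ p2   (eliminate →)
= (¬p2 ∨ ¬p3) ∧ (¬p2 ∨ ¬p1) ∧ p3 ∨ (¬p3 ∨ p1) ∧ (¬p1 ∨ p3) ∨ p2   (double negation)
= (¬p2 ∨ ¬p3 ∨ ¬p3 ∨ p1 ∨ p2) ∧ (¬p2 ∨ ¬p3 ∨ ¬p1 ∨ p3 ∨ p2) ∧ (¬p2 ∨ ¬p1 ∨ ¬p3 ∨ p1 ∨ p2) ∧ (¬p2 ∨ ¬p1 ∨ ¬p1 ∨ p3 ∨ p2) ∧ (p3 ∨ ¬p3 ∨ p1 ∨ p2) ∧ (p3 ∨ ¬p1 ∨ p3 ∨ p2)   (distribute ∨ over ∧)
= p3 ∨ ¬p1 ∨ p2   (simplify)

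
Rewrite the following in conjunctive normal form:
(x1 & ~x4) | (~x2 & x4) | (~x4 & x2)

(x1 & ~x4) | (~x2 & x4) | (~x4 & x2)
= (x1 | ~x2 | ~x4) & (x1 | ~x2 | x2) & (x1 | x4 | ~x4) & (x1 | x4 | x2) & (~x4 | ~x2 | ~x4) & (~x4 | ~x2 | x2) & (~x4 | x4 | ~x4) & (~x4 | x4 | x2)   [distribute | over &]
= (x1 | x4 | x2) & (~x4 | ~x2)   [simplify]

(x1 | x4 | x2) & (~x4 | ~x2)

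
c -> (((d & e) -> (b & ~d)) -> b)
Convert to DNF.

~c | (d & e) | b

c -> (((d & e) -> (b & ~d)) -> b)
= ~c | (((d & e) -> (b & ~d)) -> b)   [eliminate ->]
= ~c | ~((d & e) -> (b & ~d)) | b   [eliminate ->]
= ~c | ~(~(d & e) | (b & ~d)) | b   [eliminate ->]
= ~c | (~~(d & e) & ~(b & ~d)) | b   [De Morgan]
= ~c | (d & e & ~(b & ~d)) | b   [double negation]
= ~c | (d & e & (~b | ~~d)) | b   [De Morgan]
= ~c | (d & e & (~b | d)) | b   [double negation]
= ~c | (d & e & ~b) | (d & e & d) | b   [distribute & over |]
= ~c | (d & e) | b   [simplify]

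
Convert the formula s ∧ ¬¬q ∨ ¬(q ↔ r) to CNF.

(s ∨ ¬r ∨ ¬q) ∧ (q ∨ r)

s ∧ ¬¬q ∨ ¬(q ↔ r)
≡ s ∧ ¬¬q ∨ ¬((q → r) ∧ (r → q))
≡ s ∧ ¬¬q ∨ ¬((¬q ∨ r) ∧ (r → q))
≡ s ∧ ¬¬q ∨ ¬((¬q ∨ r) ∧ (¬r ∨ q))
≡ s ∧ q ∨ ¬((¬q ∨ r) ∧ (¬r ∨ q))
≡ s ∧ q ∨ ¬(¬q ∨ r) ∨ ¬(¬r ∨ q)
≡ s ∧ q ∨ ¬¬q ∧ ¬r ∨ ¬(¬r ∨ q)
≡ s ∧ q ∨ q ∧ ¬r ∨ ¬(¬r ∨ q)
≡ s ∧ q ∨ q ∧ ¬r ∨ ¬¬r ∧ ¬q
≡ s ∧ q ∨ q ∧ ¬r ∨ r ∧ ¬q
≡ (s ∨ q ∨ r) ∧ (s ∨ q ∨ ¬q) ∧ (s ∨ ¬r ∨ r) ∧ (s ∨ ¬r ∨ ¬q) ∧ (q ∨ q ∨ r) ∧ (q ∨ q ∨ ¬q) ∧ (q ∨ ¬r ∨ r) ∧ (q ∨ ¬r ∨ ¬q)
≡ (s ∨ ¬r ∨ ¬q) ∧ (q ∨ r)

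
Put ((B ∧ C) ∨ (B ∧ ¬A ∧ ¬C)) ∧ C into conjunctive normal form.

B ∧ C

((B ∧ C) ∨ (B ∧ ¬A ∧ ¬C)) ∧ C
= (B ∨ B) ∧ (B ∨ ¬A) ∧ (B ∨ ¬C) ∧ (C ∨ B) ∧ (C ∨ ¬A) ∧ (C ∨ ¬C) ∧ C   [distribute ∨ over ∧]
= B ∧ C   [simplify]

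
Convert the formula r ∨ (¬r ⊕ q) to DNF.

r ∨ (¬r ⊕ q)
≡ r ∨ (¬r ∧ ¬q) ∨ (¬¬r ∧ q)
≡ r ∨ (¬r ∧ ¬q) ∨ (r ∧ q)
≡ r ∨ (¬r ∧ ¬q)

r ∨ (¬r ∧ ¬q)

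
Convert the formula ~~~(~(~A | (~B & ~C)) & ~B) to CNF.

~A | ~C | B

~~~(~(~A | (~B & ~C)) & ~B)
≡ ~(~(~A | (~B & ~C)) & ~B)
≡ ~~(~A | (~B & ~C)) | ~~B
≡ ~A | (~B & ~C) | ~~B
≡ ~A | (~B & ~C) | B
≡ (~A | ~B | B) & (~A | ~C | B)
≡ ~A | ~C | B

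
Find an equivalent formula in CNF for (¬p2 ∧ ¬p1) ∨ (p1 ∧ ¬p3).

(¬p2 ∧ ¬p1) ∨ (p1 ∧ ¬p3)
≡ (¬p2 ∨ p1) ∧ (¬p2 ∨ ¬p3) ∧ (¬p1 ∨ p1) ∧ (¬p1 ∨ ¬p3)   — distribute ∨ over ∧
≡ (¬p2 ∨ p1) ∧ (¬p2 ∨ ¬p3) ∧ (¬p1 ∨ ¬p3)   — simplify

(¬p2 ∨ p1) ∧ (¬p2 ∨ ¬p3) ∧ (¬p1 ∨ ¬p3)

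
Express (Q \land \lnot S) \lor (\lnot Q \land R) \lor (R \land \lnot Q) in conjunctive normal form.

(Q \lor R) \land (\lnot S \lor \lnot Q) \land (\lnot S \lor R)

(Q \land \lnot S) \lor (\lnot Q \land R) \lor (R \land \lnot Q)
⇔ (Q \lor \lnot Q \lor R) \land (Q \lor \lnot Q \lor \lnot Q) \land (Q \lor R \lor R) \land (Q \lor R \lor \lnot Q) \land (\lnot S \lor \lnot Q \lor R) \land (\lnot S \lor \lnot Q \lor \lnot Q) \land (\lnot S \lor R \lor R) \land (\lnot S \lor R \lor \lnot Q)
⇔ (Q \lor R) \land (\lnot S \lor \lnot Q) \land (\lnot S \lor R)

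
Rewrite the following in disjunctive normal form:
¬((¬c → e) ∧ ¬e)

¬((¬c → e) ∧ ¬e)
≡ ¬((¬¬c ∨ e) ∧ ¬e)   — eliminate →
≡ ¬(¬¬c ∨ e) ∨ ¬¬e   — De Morgan
≡ (¬¬¬c ∧ ¬e) ∨ ¬¬e   — De Morgan
≡ (¬c ∧ ¬e) ∨ ¬¬e   — double negation
≡ (¬c ∧ ¬e) ∨ e   — double negation

(¬c ∧ ¬e) ∨ e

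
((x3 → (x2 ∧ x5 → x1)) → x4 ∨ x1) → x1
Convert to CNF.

(¬x3 ∨ ¬x2 ∨ ¬x5 ∨ x1) ∧ (¬x4 ∨ x1)

((x3 → (x2 ∧ x5 → x1)) → x4 ∨ x1) → x1
= ¬((x3 → (x2 ∧ x5 → x1)) → x4 ∨ x1) ∨ x1   [eliminate →]
= ¬(¬(x3 → (x2 ∧ x5 → x1)) ∨ x4 ∨ x1) ∨ x1   [eliminate →]
= ¬(¬(¬x3 ∨ (x2 ∧ x5 → x1)) ∨ x4 ∨ x1) ∨ x1   [eliminate →]
= ¬(¬(¬x3 ∨ ¬(x2 ∧ x5) ∨ x1) ∨ x4 ∨ x1) ∨ x1   [eliminate →]
= ¬¬(¬x3 ∨ ¬(x2 ∧ x5) ∨ x1) ∧ ¬x4 ∧ ¬x1 ∨ x1   [De Morgan]
= (¬x3 ∨ ¬(x2 ∧ x5) ∨ x1) ∧ ¬x4 ∧ ¬x1 ∨ x1   [double negation]
= (¬x3 ∨ ¬x2 ∨ ¬x5 ∨ x1) ∧ ¬x4 ∧ ¬x1 ∨ x1   [De Morgan]
= (¬x3 ∨ ¬x2 ∨ ¬x5 ∨ x1 ∨ x1) ∧ (¬x4 ∨ x1) ∧ (¬x1 ∨ x1)   [distribute ∨ over ∧]
= (¬x3 ∨ ¬x2 ∨ ¬x5 ∨ x1) ∧ (¬x4 ∨ x1)   [simplify]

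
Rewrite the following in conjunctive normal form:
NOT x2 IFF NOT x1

(x2 OR NOT x1) AND (x1 OR NOT x2)

NOT x2 IFF NOT x1
≡ (NOT x2 IMPLIES NOT x1) AND (NOT x1 IMPLIES NOT x2)   (eliminate IFF)
≡ (NOT NOT x2 OR NOT x1) AND (NOT x1 IMPLIES NOT x2)   (eliminate IMPLIES)
≡ (NOT NOT x2 OR NOT x1) AND (NOT NOT x1 OR NOT x2)   (eliminate IMPLIES)
≡ (x2 OR NOT x1) AND (NOT NOT x1 OR NOT x2)   (double negation)
≡ (x2 OR NOT x1) AND (x1 OR NOT x2)   (double negation)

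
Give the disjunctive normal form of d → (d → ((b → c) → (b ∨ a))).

d → (d → ((b → c) → (b ∨ a)))
⇔ ¬d ∨ (d → ((b → c) → (b ∨ a)))   [eliminate →]
⇔ ¬d ∨ ¬d ∨ ((b → c) → (b ∨ a))   [eliminate →]
⇔ ¬d ∨ ¬d ∨ ¬(b → c) ∨ b ∨ a   [eliminate →]
⇔ ¬d ∨ ¬d ∨ ¬(¬b ∨ c) ∨ b ∨ a   [eliminate →]
⇔ ¬d ∨ ¬d ∨ (¬¬b ∧ ¬c) ∨ b ∨ a   [De Morgan]
⇔ ¬d ∨ ¬d ∨ (b ∧ ¬c) ∨ b ∨ a   [double negation]
⇔ ¬d ∨ b ∨ a   [simplify]

¬d ∨ b ∨ a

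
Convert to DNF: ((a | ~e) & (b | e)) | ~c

(a & b) | (a & e) | (~e & b) | ~c

((a | ~e) & (b | e)) | ~c
⇔ (a & b) | (a & e) | (~e & b) | (~e & e) | ~c   [distribute & over |]
⇔ (a & b) | (a & e) | (~e & b) | ~c   [simplify]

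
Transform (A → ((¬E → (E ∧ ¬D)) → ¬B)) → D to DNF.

(A ∧ E ∧ B) ∨ D

(A → ((¬E → (E ∧ ¬D)) → ¬B)) → D
⇔ ¬(A → ((¬E → (E ∧ ¬D)) → ¬B)) ∨ D   [eliminate →]
⇔ ¬(¬A ∨ ((¬E → (E ∧ ¬D)) → ¬B)) ∨ D   [eliminate →]
⇔ ¬(¬A ∨ ¬(¬E → (E ∧ ¬D)) ∨ ¬B) ∨ D   [eliminate →]
⇔ ¬(¬A ∨ ¬(¬¬E ∨ (E ∧ ¬D)) ∨ ¬B) ∨ D   [eliminate →]
⇔ (¬¬A ∧ ¬¬(¬¬E ∨ (E ∧ ¬D)) ∧ ¬¬B) ∨ D   [De Morgan]
⇔ (A ∧ ¬¬(¬¬E ∨ (E ∧ ¬D)) ∧ ¬¬B) ∨ D   [double negation]
⇔ (A ∧ (¬¬E ∨ (E ∧ ¬D)) ∧ ¬¬B) ∨ D   [double negation]
⇔ (A ∧ (E ∨ (E ∧ ¬D)) ∧ ¬¬B) ∨ D   [double negation]
⇔ (A ∧ (E ∨ (E ∧ ¬D)) ∧ B) ∨ D   [double negation]
⇔ (A ∧ E ∧ B) ∨ (A ∧ E ∧ ¬D ∧ B) ∨ D   [distribute ∧ over ∨]
⇔ (A ∧ E ∧ B) ∨ D   [simplify]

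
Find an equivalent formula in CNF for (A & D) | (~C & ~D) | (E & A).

(A & D) | (~C & ~D) | (E & A)
⇔ (A | ~C | E) & (A | ~C | A) & (A | ~D | E) & (A | ~D | A) & (D | ~C | E) & (D | ~C | A) & (D | ~D | E) & (D | ~D | A)   — distribute | over &
⇔ (A | ~C) & (A | ~D) & (D | ~C | E)   — simplify

(A | ~C) & (A | ~D) & (D | ~C | E)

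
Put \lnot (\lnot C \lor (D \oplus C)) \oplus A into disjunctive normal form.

\lnot (\lnot C \lor (D \oplus C)) \oplus A
≡ (\lnot (\lnot C \lor (D \oplus C)) \land \lnot A) \lor (\lnot \lnot (\lnot C \lor (D \oplus C)) \land A)   [expand \oplus]
≡ (\lnot (\lnot C \lor (D \land \lnot C) \lor (\lnot D \land C)) \land \lnot A) \lor (\lnot \lnot (\lnot C \lor (D \oplus C)) \land A)   [expand \oplus]
≡ (\lnot (\lnot C \lor (D \land \lnot C) \lor (\lnot D \land C)) \land \lnot A) \lor (\lnot \lnot (\lnot C \lor (D \land \lnot C) \lor (\lnot D \land C)) \land A)   [expand \oplus]
≡ (\lnot \lnot C \land \lnot (D \land \lnot C) \land \lnot (\lnot D \land C) \land \lnot A) \lor (\lnot \lnot (\lnot C \lor (D \land \lnot C) \lor (\lnot D \land C)) \land A)   [De Morgan]
≡ (C \land \lnot (D \land \lnot C) \land \lnot (\lnot D \land C) \land \lnot A) \lor (\lnot \lnot (\lnot C \lor (D \land \lnot C) \lor (\lnot D \land C)) \land A)   [double negation]
≡ (C \land (\lnot D \lor \lnot \lnot C) \land \lnot (\lnot D \land C) \land \lnot A) \lor (\lnot \lnot (\lnot C \lor (D \land \lnot C) \lor (\lnot D \land C)) \land A)   [De Morgan]
≡ (C \land (\lnot D \lor C) \land \lnot (\lnot D \land C) \land \lnot A) \lor (\lnot \lnot (\lnot C \lor (D \land \lnot C) \lor (\lnot D \land C)) \land A)   [double negation]
≡ (C \land (\lnot D \lor C) \land (\lnot \lnot D \lor \lnot C) \land \lnot A) \lor (\lnot \lnot (\lnot C \lor (D \land \lnot C) \lor (\lnot D \land C)) \land A)   [De Morgan]
≡ (C \land (\lnot D \lor C) \land (D \lor \lnot C) \land \lnot A) \lor (\lnot \lnot (\lnot C \lor (D \land \lnot C) \lor (\lnot D \land C)) \land A)   [double negation]
≡ (C \land (\lnot D \lor C) \land (D \lor \lnot C) \land \lnot A) \lor ((\lnot C \lor (D \land \lnot C) \lor (\lnot D \land C)) \land A)   [double negation]
≡ (C \land \lnot D \land D \land \lnot A) \lor (C \land \lnot D \land \lnot C \land \lnot A) \lor (C \land C \land D \land \lnot A) \lor (C \land C \land \lnot C \land \lnot A) \lor (\lnot C \land A) \lor (D \land \lnot C \land A) \lor (\lnot D \land C \land A)   [distribute \land over \lor]
≡ (C \land D \land \lnot A) \lor (\lnot C \land A) \lor (\lnot D \land C \land A)   [simplify]

(C \land D \land \lnot A) \lor (\lnot C \land A) \lor (\lnot D \land C \land A)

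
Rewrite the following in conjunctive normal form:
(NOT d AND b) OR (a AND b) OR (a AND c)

(NOT d AND b) OR (a AND b) OR (a AND c)
= (NOT d OR a OR a) AND (NOT d OR a OR c) AND (NOT d OR b OR a) AND (NOT d OR b OR c) AND (b OR a OR a) AND (b OR a OR c) AND (b OR b OR a) AND (b OR b OR c)   [distribute OR over AND]
= (NOT d OR a) AND (b OR a) AND (b OR c)   [simplify]

(NOT d OR a) AND (b OR a) AND (b OR c)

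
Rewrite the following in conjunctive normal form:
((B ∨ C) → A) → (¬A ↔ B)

((B ∨ C) → A) → (¬A ↔ B)
≡ ¬((B ∨ C) → A) ∨ (¬A ↔ B)   [eliminate →]
≡ ¬(¬(B ∨ C) ∨ A) ∨ (¬A ↔ B)   [eliminate →]
≡ ¬(¬(B ∨ C) ∨ A) ∨ ((¬A → B) ∧ (B → ¬A))   [eliminate ↔]
≡ ¬(¬(B ∨ C) ∨ A) ∨ ((¬¬A ∨ B) ∧ (B → ¬A))   [eliminate →]
≡ ¬(¬(B ∨ C) ∨ A) ∨ ((¬¬A ∨ B) ∧ (¬B ∨ ¬A))   [eliminate →]
≡ (¬¬(B ∨ C) ∧ ¬A) ∨ ((¬¬A ∨ B) ∧ (¬B ∨ ¬A))   [De Morgan]
≡ ((B ∨ C) ∧ ¬A) ∨ ((¬¬A ∨ B) ∧ (¬B ∨ ¬A))   [double negation]
≡ ((B ∨ C) ∧ ¬A) ∨ ((A ∨ B) ∧ (¬B ∨ ¬A))   [double negation]
≡ (B ∨ C ∨ A ∨ B) ∧ (B ∨ C ∨ ¬B ∨ ¬A) ∧ (¬A ∨ A ∨ B) ∧ (¬A ∨ ¬B ∨ ¬A)   [distribute ∨ over ∧]
≡ (B ∨ C ∨ A) ∧ (¬A ∨ ¬B)   [simplify]

(B ∨ C ∨ A) ∧ (¬A ∨ ¬B)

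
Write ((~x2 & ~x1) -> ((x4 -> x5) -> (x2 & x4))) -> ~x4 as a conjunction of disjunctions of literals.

((~x2 & ~x1) -> ((x4 -> x5) -> (x2 & x4))) -> ~x4
≡ ~((~x2 & ~x1) -> ((x4 -> x5) -> (x2 & x4))) | ~x4   [eliminate ->]
≡ ~(~(~x2 & ~x1) | ((x4 -> x5) -> (x2 & x4))) | ~x4   [eliminate ->]
≡ ~(~(~x2 & ~x1) | ~(x4 -> x5) | (x2 & x4)) | ~x4   [eliminate ->]
≡ ~(~(~x2 & ~x1) | ~(~x4 | x5) | (x2 & x4)) | ~x4   [eliminate ->]
≡ (~~(~x2 & ~x1) & ~~(~x4 | x5) & ~(x2 & x4)) | ~x4   [De Morgan]
≡ (~x2 & ~x1 & ~~(~x4 | x5) & ~(x2 & x4)) | ~x4   [double negation]
≡ (~x2 & ~x1 & (~x4 | x5) & ~(x2 & x4)) | ~x4   [double negation]
≡ (~x2 & ~x1 & (~x4 | x5) & (~x2 | ~x4)) | ~x4   [De Morgan]
≡ (~x2 | ~x4) & (~x1 | ~x4) & (~x4 | x5 | ~x4) & (~x2 | ~x4 | ~x4)   [distribute | over &]
≡ (~x2 | ~x4) & (~x1 | ~x4) & (~x4 | x5)   [simplify]

(~x2 | ~x4) & (~x1 | ~x4) & (~x4 | x5)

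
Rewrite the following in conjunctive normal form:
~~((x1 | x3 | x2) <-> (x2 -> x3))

(~x2 | x3) & (x2 | x1 | x3)

~~((x1 | x3 | x2) <-> (x2 -> x3))
≡ ~~(((x1 | x3 | x2) -> (x2 -> x3)) & ((x2 -> x3) -> (x1 | x3 | x2)))
≡ ~~((~(x1 | x3 | x2) | (x2 -> x3)) & ((x2 -> x3) -> (x1 | x3 | x2)))
≡ ~~((~(x1 | x3 | x2) | ~x2 | x3) & ((x2 -> x3) -> (x1 | x3 | x2)))
≡ ~~((~(x1 | x3 | x2) | ~x2 | x3) & (~(x2 -> x3) | x1 | x3 | x2))
≡ ~~((~(x1 | x3 | x2) | ~x2 | x3) & (~(~x2 | x3) | x1 | x3 | x2))
≡ (~(x1 | x3 | x2) | ~x2 | x3) & (~(~x2 | x3) | x1 | x3 | x2)
≡ ((~x1 & ~x3 & ~x2) | ~x2 | x3) & (~(~x2 | x3) | x1 | x3 | x2)
≡ ((~x1 & ~x3 & ~x2) | ~x2 | x3) & ((~~x2 & ~x3) | x1 | x3 | x2)
≡ ((~x1 & ~x3 & ~x2) | ~x2 | x3) & ((x2 & ~x3) | x1 | x3 | x2)
≡ (~x1 | ~x2 | x3) & (~x3 | ~x2 | x3) & (~x2 | ~x2 | x3) & (x2 | x1 | x3 | x2) & (~x3 | x1 | x3 | x2)
≡ (~x2 | x3) & (x2 | x1 | x3)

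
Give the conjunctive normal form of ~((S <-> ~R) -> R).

~((S <-> ~R) -> R)
≡ ~(~(S <-> ~R) | R)   [eliminate ->]
≡ ~(~((S -> ~R) & (~R -> S)) | R)   [eliminate <->]
≡ ~(~((~S | ~R) & (~R -> S)) | R)   [eliminate ->]
≡ ~(~((~S | ~R) & (~~R | S)) | R)   [eliminate ->]
≡ ~~((~S | ~R) & (~~R | S)) & ~R   [De Morgan]
≡ (~S | ~R) & (~~R | S) & ~R   [double negation]
≡ (~S | ~R) & (R | S) & ~R   [double negation]
≡ (R | S) & ~R   [simplify]

(R | S) & ~R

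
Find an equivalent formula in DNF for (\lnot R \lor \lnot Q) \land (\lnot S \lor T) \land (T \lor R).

(\lnot R \lor \lnot Q) \land (\lnot S \lor T) \land (T \lor R)
≡ (\lnot R \land \lnot S \land T) \lor (\lnot R \land \lnot S \land R) \lor (\lnot R \land T \land T) \lor (\lnot R \land T \land R) \lor (\lnot Q \land \lnot S \land T) \lor (\lnot Q \land \lnot S \land R) \lor (\lnot Q \land T \land T) \lor (\lnot Q \land T \land R)   [distribute \land over \lor]
≡ (\lnot R \land T) \lor (\lnot Q \land \lnot S \land R) \lor (\lnot Q \land T)   [simplify]

(\lnot R \land T) \lor (\lnot Q \land \lnot S \land R) \lor (\lnot Q \land T)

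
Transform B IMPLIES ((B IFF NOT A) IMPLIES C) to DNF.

B IMPLIES ((B IFF NOT A) IMPLIES C)
= NOT B OR ((B IFF NOT A) IMPLIES C)   [eliminate IMPLIES]
= NOT B OR NOT (B IFF NOT A) OR C   [eliminate IMPLIES]
= NOT B OR NOT ((B IMPLIES NOT A) AND (NOT A IMPLIES B)) OR C   [eliminate IFF]
= NOT B OR NOT ((NOT B OR NOT A) AND (NOT A IMPLIES B)) OR C   [eliminate IMPLIES]
= NOT B OR NOT ((NOT B OR NOT A) AND (NOT NOT A OR B)) OR C   [eliminate IMPLIES]
= NOT B OR NOT (NOT B OR NOT A) OR NOT (NOT NOT A OR B) OR C   [De Morgan]
= NOT B OR (NOT NOT B AND NOT NOT A) OR NOT (NOT NOT A OR B) OR C   [De Morgan]
= NOT B OR (B AND NOT NOT A) OR NOT (NOT NOT A OR B) OR C   [double negation]
= NOT B OR (B AND A) OR NOT (NOT NOT A OR B) OR C   [double negation]
= NOT B OR (B AND A) OR (NOT NOT NOT A AND NOT B) OR C   [De Morgan]
= NOT B OR (B AND A) OR (NOT A AND NOT B) OR C   [double negation]
= NOT B OR (B AND A) OR C   [simplify]

NOT B OR (B AND A) OR C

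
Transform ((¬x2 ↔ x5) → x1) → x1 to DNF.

((¬x2 ↔ x5) → x1) → x1
≡ ¬((¬x2 ↔ x5) → x1) ∨ x1   (eliminate →)
≡ ¬(¬(¬x2 ↔ x5) ∨ x1) ∨ x1   (eliminate →)
≡ ¬(¬((¬x2 → x5) ∧ (x5 → ¬x2)) ∨ x1) ∨ x1   (eliminate ↔)
≡ ¬(¬((¬¬x2 ∨ x5) ∧ (x5 → ¬x2)) ∨ x1) ∨ x1   (eliminate →)
≡ ¬(¬((¬¬x2 ∨ x5) ∧ (¬x5 ∨ ¬x2)) ∨ x1) ∨ x1   (eliminate →)
≡ ¬¬((¬¬x2 ∨ x5) ∧ (¬x5 ∨ ¬x2)) ∧ ¬x1 ∨ x1   (De Morgan)
≡ (¬¬x2 ∨ x5) ∧ (¬x5 ∨ ¬x2) ∧ ¬x1 ∨ x1   (double negation)
≡ (x2 ∨ x5) ∧ (¬x5 ∨ ¬x2) ∧ ¬x1 ∨ x1   (double negation)
≡ x2 ∧ ¬x5 ∧ ¬x1 ∨ x2 ∧ ¬x2 ∧ ¬x1 ∨ x5 ∧ ¬x5 ∧ ¬x1 ∨ x5 ∧ ¬x2 ∧ ¬x1 ∨ x1   (distribute ∧ over ∨)
≡ x2 ∧ ¬x5 ∧ ¬x1 ∨ x5 ∧ ¬x2 ∧ ¬x1 ∨ x1   (simplify)

x2 ∧ ¬x5 ∧ ¬x1 ∨ x5 ∧ ¬x2 ∧ ¬x1 ∨ x1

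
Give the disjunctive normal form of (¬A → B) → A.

(¬A ∧ ¬B) ∨ A

(¬A → B) → A
≡ ¬(¬A → B) ∨ A   [eliminate →]
≡ ¬(¬¬A ∨ B) ∨ A   [eliminate →]
≡ (¬¬¬A ∧ ¬B) ∨ A   [De Morgan]
≡ (¬A ∧ ¬B) ∨ A   [double negation]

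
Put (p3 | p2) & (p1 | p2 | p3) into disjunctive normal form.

(p3 | p2) & (p1 | p2 | p3)
⇔ (p3 & p1) | (p3 & p2) | (p3 & p3) | (p2 & p1) | (p2 & p2) | (p2 & p3)   [distribute & over |]
⇔ p3 | p2   [simplify]

p3 | p2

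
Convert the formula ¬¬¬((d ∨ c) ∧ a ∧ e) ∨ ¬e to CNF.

¬¬¬((d ∨ c) ∧ a ∧ e) ∨ ¬e
= ¬((d ∨ c) ∧ a ∧ e) ∨ ¬e   [double negation]
= ¬(d ∨ c) ∨ ¬a ∨ ¬e ∨ ¬e   [De Morgan]
= ¬d ∧ ¬c ∨ ¬a ∨ ¬e ∨ ¬e   [De Morgan]
= (¬d ∨ ¬a ∨ ¬e ∨ ¬e) ∧ (¬c ∨ ¬a ∨ ¬e ∨ ¬e)   [distribute ∨ over ∧]
= (¬d ∨ ¬a ∨ ¬e) ∧ (¬c ∨ ¬a ∨ ¬e)   [simplify]

(¬d ∨ ¬a ∨ ¬e) ∧ (¬c ∨ ¬a ∨ ¬e)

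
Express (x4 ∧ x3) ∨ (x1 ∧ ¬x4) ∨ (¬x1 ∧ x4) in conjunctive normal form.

(x4 ∨ x1) ∧ (x3 ∨ ¬x4 ∨ ¬x1)

(x4 ∧ x3) ∨ (x1 ∧ ¬x4) ∨ (¬x1 ∧ x4)
⇔ (x4 ∨ x1 ∨ ¬x1) ∧ (x4 ∨ x1 ∨ x4) ∧ (x4 ∨ ¬x4 ∨ ¬x1) ∧ (x4 ∨ ¬x4 ∨ x4) ∧ (x3 ∨ x1 ∨ ¬x1) ∧ (x3 ∨ x1 ∨ x4) ∧ (x3 ∨ ¬x4 ∨ ¬x1) ∧ (x3 ∨ ¬x4 ∨ x4)   [distribute ∨ over ∧]
⇔ (x4 ∨ x1) ∧ (x3 ∨ ¬x4 ∨ ¬x1)   [simplify]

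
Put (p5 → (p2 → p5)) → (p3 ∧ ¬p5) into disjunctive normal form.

p3 ∧ ¬p5

(p5 → (p2 → p5)) → (p3 ∧ ¬p5)
= ¬(p5 → (p2 → p5)) ∨ (p3 ∧ ¬p5)   — eliminate →
= ¬(¬p5 ∨ (p2 → p5)) ∨ (p3 ∧ ¬p5)   — eliminate →
= ¬(¬p5 ∨ ¬p2 ∨ p5) ∨ (p3 ∧ ¬p5)   — eliminate →
= (¬¬p5 ∧ ¬¬p2 ∧ ¬p5) ∨ (p3 ∧ ¬p5)   — De Morgan
= (p5 ∧ ¬¬p2 ∧ ¬p5) ∨ (p3 ∧ ¬p5)   — double negation
= (p5 ∧ p2 ∧ ¬p5) ∨ (p3 ∧ ¬p5)   — double negation
= p3 ∧ ¬p5   — simplify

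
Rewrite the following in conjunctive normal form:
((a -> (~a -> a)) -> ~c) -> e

c | e

((a -> (~a -> a)) -> ~c) -> e
⇔ ~((a -> (~a -> a)) -> ~c) | e   [eliminate ->]
⇔ ~(~(a -> (~a -> a)) | ~c) | e   [eliminate ->]
⇔ ~(~(~a | (~a -> a)) | ~c) | e   [eliminate ->]
⇔ ~(~(~a | ~~a | a) | ~c) | e   [eliminate ->]
⇔ (~~(~a | ~~a | a) & ~~c) | e   [De Morgan]
⇔ ((~a | ~~a | a) & ~~c) | e   [double negation]
⇔ ((~a | a | a) & ~~c) | e   [double negation]
⇔ ((~a | a | a) & c) | e   [double negation]
⇔ (~a | a | a | e) & (c | e)   [distribute | over &]
⇔ c | e   [simplify]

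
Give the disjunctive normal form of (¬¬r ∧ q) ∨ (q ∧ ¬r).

(r ∧ q) ∨ (q ∧ ¬r)

(¬¬r ∧ q) ∨ (q ∧ ¬r)
≡ (r ∧ q) ∨ (q ∧ ¬r)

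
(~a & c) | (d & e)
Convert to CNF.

(~a & c) | (d & e)
≡ (~a | d) & (~a | e) & (c | d) & (c | e)   — distribute | over &

(~a | d) & (~a | e) & (c | d) & (c | e)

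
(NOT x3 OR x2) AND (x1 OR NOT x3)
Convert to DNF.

NOT x3 OR (x2 AND x1)

(NOT x3 OR x2) AND (x1 OR NOT x3)
⇔ (NOT x3 AND x1) OR (NOT x3 AND NOT x3) OR (x2 AND x1) OR (x2 AND NOT x3)   [distribute AND over OR]
⇔ NOT x3 OR (x2 AND x1)   [simplify]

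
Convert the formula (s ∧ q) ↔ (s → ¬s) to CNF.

(s ∧ q) ↔ (s → ¬s)
= ((s ∧ q) → (s → ¬s)) ∧ ((s → ¬s) → (s ∧ q))   [eliminate ↔]
= (¬(s ∧ q) ∨ (s → ¬s)) ∧ ((s → ¬s) → (s ∧ q))   [eliminate →]
= (¬(s ∧ q) ∨ ¬s ∨ ¬s) ∧ ((s → ¬s) → (s ∧ q))   [eliminate →]
= (¬(s ∧ q) ∨ ¬s ∨ ¬s) ∧ (¬(s → ¬s) ∨ (s ∧ q))   [eliminate →]
= (¬(s ∧ q) ∨ ¬s ∨ ¬s) ∧ (¬(¬s ∨ ¬s) ∨ (s ∧ q))   [eliminate →]
= (¬s ∨ ¬q ∨ ¬s ∨ ¬s) ∧ (¬(¬s ∨ ¬s) ∨ (s ∧ q))   [De Morgan]
= (¬s ∨ ¬q ∨ ¬s ∨ ¬s) ∧ ((¬¬s ∧ ¬¬s) ∨ (s ∧ q))   [De Morgan]
= (¬s ∨ ¬q ∨ ¬s ∨ ¬s) ∧ ((s ∧ ¬¬s) ∨ (s ∧ q))   [double negation]
= (¬s ∨ ¬q ∨ ¬s ∨ ¬s) ∧ ((s ∧ s) ∨ (s ∧ q))   [double negation]
= (¬s ∨ ¬q ∨ ¬s ∨ ¬s) ∧ (s ∨ s) ∧ (s ∨ q) ∧ (s ∨ s) ∧ (s ∨ q)   [distribute ∨ over ∧]
= (¬s ∨ ¬q) ∧ s   [simplify]

(¬s ∨ ¬q) ∧ s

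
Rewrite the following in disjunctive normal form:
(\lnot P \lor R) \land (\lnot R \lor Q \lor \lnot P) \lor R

(\lnot P \lor R) \land (\lnot R \lor Q \lor \lnot P) \lor R
= \lnot P \land \lnot R \lor \lnot P \land Q \lor \lnot P \land \lnot P \lor R \land \lnot R \lor R \land Q \lor R \land \lnot P \lor R   [distribute \land over \lor]
= \lnot P \lor R   [simplify]

\lnot P \lor R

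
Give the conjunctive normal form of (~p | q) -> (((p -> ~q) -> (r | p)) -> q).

(~p | q) -> (((p -> ~q) -> (r | p)) -> q)
≡ ~(~p | q) | (((p -> ~q) -> (r | p)) -> q)   — eliminate ->
≡ ~(~p | q) | ~((p -> ~q) -> (r | p)) | q   — eliminate ->
≡ ~(~p | q) | ~(~(p -> ~q) | r | p) | q   — eliminate ->
≡ ~(~p | q) | ~(~(~p | ~q) | r | p) | q   — eliminate ->
≡ (~~p & ~q) | ~(~(~p | ~q) | r | p) | q   — De Morgan
≡ (p & ~q) | ~(~(~p | ~q) | r | p) | q   — double negation
≡ (p & ~q) | (~~(~p | ~q) & ~r & ~p) | q   — De Morgan
≡ (p & ~q) | ((~p | ~q) & ~r & ~p) | q   — double negation
≡ (p | ~p | ~q | q) & (p | ~r | q) & (p | ~p | q) & (~q | ~p | ~q | q) & (~q | ~r | q) & (~q | ~p | q)   — distribute | over &
≡ p | ~r | q   — simplify

p | ~r | q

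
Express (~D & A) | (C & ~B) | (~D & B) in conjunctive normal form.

(~D & A) | (C & ~B) | (~D & B)
≡ (~D | C | ~D) & (~D | C | B) & (~D | ~B | ~D) & (~D | ~B | B) & (A | C | ~D) & (A | C | B) & (A | ~B | ~D) & (A | ~B | B)   (distribute | over &)
≡ (~D | C) & (~D | ~B) & (A | C | B)   (simplify)

(~D | C) & (~D | ~B) & (A | C | B)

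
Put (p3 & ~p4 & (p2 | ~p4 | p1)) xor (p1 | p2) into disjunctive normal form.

(p3 & ~p4 & ~p1 & ~p2) | (~p3 & p1) | (~p3 & p2) | (p4 & p1) | (p4 & p2)

(p3 & ~p4 & (p2 | ~p4 | p1)) xor (p1 | p2)
= (p3 & ~p4 & (p2 | ~p4 | p1) & ~(p1 | p2)) | (~(p3 & ~p4 & (p2 | ~p4 | p1)) & (p1 | p2))   [expand xor]
= (p3 & ~p4 & (p2 | ~p4 | p1) & ~p1 & ~p2) | (~(p3 & ~p4 & (p2 | ~p4 | p1)) & (p1 | p2))   [De Morgan]
= (p3 & ~p4 & (p2 | ~p4 | p1) & ~p1 & ~p2) | ((~p3 | ~~p4 | ~(p2 | ~p4 | p1)) & (p1 | p2))   [De Morgan]
= (p3 & ~p4 & (p2 | ~p4 | p1) & ~p1 & ~p2) | ((~p3 | p4 | ~(p2 | ~p4 | p1)) & (p1 | p2))   [double negation]
= (p3 & ~p4 & (p2 | ~p4 | p1) & ~p1 & ~p2) | ((~p3 | p4 | (~p2 & ~~p4 & ~p1)) & (p1 | p2))   [De Morgan]
= (p3 & ~p4 & (p2 | ~p4 | p1) & ~p1 & ~p2) | ((~p3 | p4 | (~p2 & p4 & ~p1)) & (p1 | p2))   [double negation]
= (p3 & ~p4 & p2 & ~p1 & ~p2) | (p3 & ~p4 & ~p4 & ~p1 & ~p2) | (p3 & ~p4 & p1 & ~p1 & ~p2) | (~p3 & p1) | (~p3 & p2) | (p4 & p1) | (p4 & p2) | (~p2 & p4 & ~p1 & p1) | (~p2 & p4 & ~p1 & p2)   [distribute & over |]
= (p3 & ~p4 & ~p1 & ~p2) | (~p3 & p1) | (~p3 & p2) | (p4 & p1) | (p4 & p2)   [simplify]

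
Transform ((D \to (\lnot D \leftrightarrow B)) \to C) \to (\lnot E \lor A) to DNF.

((D \to (\lnot D \leftrightarrow B)) \to C) \to (\lnot E \lor A)
⇔ \lnot ((D \to (\lnot D \leftrightarrow B)) \to C) \lor \lnot E \lor A   [eliminate \to]
⇔ \lnot (\lnot (D \to (\lnot D \leftrightarrow B)) \lor C) \lor \lnot E \lor A   [eliminate \to]
⇔ \lnot (\lnot (\lnot D \lor (\lnot D \leftrightarrow B)) \lor C) \lor \lnot E \lor A   [eliminate \to]
⇔ \lnot (\lnot (\lnot D \lor ((\lnot D \to B) \land (B \to \lnot D))) \lor C) \lor \lnot E \lor A   [eliminate \leftrightarrow]
⇔ \lnot (\lnot (\lnot D \lor ((\lnot \lnot D \lor B) \land (B \to \lnot D))) \lor C) \lor \lnot E \lor A   [eliminate \to]
⇔ \lnot (\lnot (\lnot D \lor ((\lnot \lnot D \lor B) \land (\lnot B \lor \lnot D))) \lor C) \lor \lnot E \lor A   [eliminate \to]
⇔ (\lnot \lnot (\lnot D \lor ((\lnot \lnot D \lor B) \land (\lnot B \lor \lnot D))) \land \lnot C) \lor \lnot E \lor A   [De Morgan]
⇔ ((\lnot D \lor ((\lnot \lnot D \lor B) \land (\lnot B \lor \lnot D))) \land \lnot C) \lor \lnot E \lor A   [double negation]
⇔ ((\lnot D \lor ((D \lor B) \land (\lnot B \lor \lnot D))) \land \lnot C) \lor \lnot E \lor A   [double negation]
⇔ (\lnot D \land \lnot C) \lor (D \land \lnot B \land \lnot C) \lor (D \land \lnot D \land \lnot C) \lor (B \land \lnot B \land \lnot C) \lor (B \land \lnot D \land \lnot C) \lor \lnot E \lor A   [distribute \land over \lor]
⇔ (\lnot D \land \lnot C) \lor (D \land \lnot B \land \lnot C) \lor \lnot E \lor A   [simplify]

(\lnot D \land \lnot C) \lor (D \land \lnot B \land \lnot C) \lor \lnot E \lor A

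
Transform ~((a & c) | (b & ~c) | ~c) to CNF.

~((a & c) | (b & ~c) | ~c)
≡ ~(a & c) & ~(b & ~c) & ~~c   (De Morgan)
≡ (~a | ~c) & ~(b & ~c) & ~~c   (De Morgan)
≡ (~a | ~c) & (~b | ~~c) & ~~c   (De Morgan)
≡ (~a | ~c) & (~b | c) & ~~c   (double negation)
≡ (~a | ~c) & (~b | c) & c   (double negation)
≡ (~a | ~c) & c   (simplify)

(~a | ~c) & c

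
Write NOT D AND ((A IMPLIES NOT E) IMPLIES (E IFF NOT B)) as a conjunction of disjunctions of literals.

NOT D AND ((A IMPLIES NOT E) IMPLIES (E IFF NOT B))
≡ NOT D AND (NOT (A IMPLIES NOT E) OR (E IFF NOT B))   [eliminate IMPLIES]
≡ NOT D AND (NOT (NOT A OR NOT E) OR (E IFF NOT B))   [eliminate IMPLIES]
≡ NOT D AND (NOT (NOT A OR NOT E) OR ((E IMPLIES NOT B) AND (NOT B IMPLIES E)))   [eliminate IFF]
≡ NOT D AND (NOT (NOT A OR NOT E) OR ((NOT E OR NOT B) AND (NOT B IMPLIES E)))   [eliminate IMPLIES]
≡ NOT D AND (NOT (NOT A OR NOT E) OR ((NOT E OR NOT B) AND (NOT NOT B OR E)))   [eliminate IMPLIES]
≡ NOT D AND ((NOT NOT A AND NOT NOT E) OR ((NOT E OR NOT B) AND (NOT NOT B OR E)))   [De Morgan]
≡ NOT D AND ((A AND NOT NOT E) OR ((NOT E OR NOT B) AND (NOT NOT B OR E)))   [double negation]
≡ NOT D AND ((A AND E) OR ((NOT E OR NOT B) AND (NOT NOT B OR E)))   [double negation]
≡ NOT D AND ((A AND E) OR ((NOT E OR NOT B) AND (B OR E)))   [double negation]
≡ NOT D AND (A OR NOT E OR NOT B) AND (A OR B OR E) AND (E OR NOT E OR NOT B) AND (E OR B OR E)   [distribute OR over AND]
≡ NOT D AND (A OR NOT E OR NOT B) AND (E OR B)   [simplify]

NOT D AND (A OR NOT E OR NOT B) AND (E OR B)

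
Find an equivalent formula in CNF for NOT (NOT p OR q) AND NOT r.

NOT (NOT p OR q) AND NOT r
⇔ NOT NOT p AND NOT q AND NOT r   — De Morgan
⇔ p AND NOT q AND NOT r   — double negation

p AND NOT q AND NOT r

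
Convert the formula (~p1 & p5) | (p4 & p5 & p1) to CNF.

(~p1 | p4) & p5

(~p1 & p5) | (p4 & p5 & p1)
≡ (~p1 | p4) & (~p1 | p5) & (~p1 | p1) & (p5 | p4) & (p5 | p5) & (p5 | p1)   (distribute | over &)
≡ (~p1 | p4) & p5   (simplify)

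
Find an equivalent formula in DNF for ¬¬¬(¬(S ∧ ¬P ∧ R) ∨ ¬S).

¬¬¬(¬(S ∧ ¬P ∧ R) ∨ ¬S)
≡ ¬(¬(S ∧ ¬P ∧ R) ∨ ¬S)   [double negation]
≡ ¬¬(S ∧ ¬P ∧ R) ∧ ¬¬S   [De Morgan]
≡ S ∧ ¬P ∧ R ∧ ¬¬S   [double negation]
≡ S ∧ ¬P ∧ R ∧ S   [double negation]
≡ S ∧ ¬P ∧ R   [simplify]

S ∧ ¬P ∧ R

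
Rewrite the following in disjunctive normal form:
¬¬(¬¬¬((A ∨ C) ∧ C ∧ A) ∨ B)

¬C ∨ ¬A ∨ B

¬¬(¬¬¬((A ∨ C) ∧ C ∧ A) ∨ B)
≡ ¬¬¬((A ∨ C) ∧ C ∧ A) ∨ B   — double negation
≡ ¬((A ∨ C) ∧ C ∧ A) ∨ B   — double negation
≡ ¬(A ∨ C) ∨ ¬C ∨ ¬A ∨ B   — De Morgan
≡ (¬A ∧ ¬C) ∨ ¬C ∨ ¬A ∨ B   — De Morgan
≡ ¬C ∨ ¬A ∨ B   — simplify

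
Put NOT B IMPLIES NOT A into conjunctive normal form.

B OR NOT A

NOT B IMPLIES NOT A
≡ NOT NOT B OR NOT A   [eliminate IMPLIES]
≡ B OR NOT A   [double negation]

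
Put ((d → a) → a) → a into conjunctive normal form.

((d → a) → a) → a
= ¬((d → a) → a) ∨ a   — eliminate →
= ¬(¬(d → a) ∨ a) ∨ a   — eliminate →
= ¬(¬(¬d ∨ a) ∨ a) ∨ a   — eliminate →
= (¬¬(¬d ∨ a) ∧ ¬a) ∨ a   — De Morgan
= ((¬d ∨ a) ∧ ¬a) ∨ a   — double negation
= (¬d ∨ a ∨ a) ∧ (¬a ∨ a)   — distribute ∨ over ∧
= ¬d ∨ a   — simplify

¬d ∨ a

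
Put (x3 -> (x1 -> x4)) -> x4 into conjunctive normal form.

(x3 | x4) & (x1 | x4)

(x3 -> (x1 -> x4)) -> x4
= ~(x3 -> (x1 -> x4)) | x4   (eliminate ->)
= ~(~x3 | (x1 -> x4)) | x4   (eliminate ->)
= ~(~x3 | ~x1 | x4) | x4   (eliminate ->)
= (~~x3 & ~~x1 & ~x4) | x4   (De Morgan)
= (x3 & ~~x1 & ~x4) | x4   (double negation)
= (x3 & x1 & ~x4) | x4   (double negation)
= (x3 | x4) & (x1 | x4) & (~x4 | x4)   (distribute | over &)
= (x3 | x4) & (x1 | x4)   (simplify)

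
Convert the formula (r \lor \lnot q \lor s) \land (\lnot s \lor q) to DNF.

(r \lor \lnot q \lor s) \land (\lnot s \lor q)
⇔ (r \land \lnot s) \lor (r \land q) \lor (\lnot q \land \lnot s) \lor (\lnot q \land q) \lor (s \land \lnot s) \lor (s \land q)
⇔ (r \land \lnot s) \lor (r \land q) \lor (\lnot q \land \lnot s) \lor (s \land q)

(r \land \lnot s) \lor (r \land q) \lor (\lnot q \land \lnot s) \lor (s \land q)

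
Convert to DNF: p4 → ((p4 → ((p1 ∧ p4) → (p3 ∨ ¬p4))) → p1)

p4 → ((p4 → ((p1 ∧ p4) → (p3 ∨ ¬p4))) → p1)
≡ ¬p4 ∨ ((p4 → ((p1 ∧ p4) → (p3 ∨ ¬p4))) → p1)   — eliminate →
≡ ¬p4 ∨ ¬(p4 → ((p1 ∧ p4) → (p3 ∨ ¬p4))) ∨ p1   — eliminate →
≡ ¬p4 ∨ ¬(¬p4 ∨ ((p1 ∧ p4) → (p3 ∨ ¬p4))) ∨ p1   — eliminate →
≡ ¬p4 ∨ ¬(¬p4 ∨ ¬(p1 ∧ p4) ∨ p3 ∨ ¬p4) ∨ p1   — eliminate →
≡ ¬p4 ∨ (¬¬p4 ∧ ¬¬(p1 ∧ p4) ∧ ¬p3 ∧ ¬¬p4) ∨ p1   — De Morgan
≡ ¬p4 ∨ (p4 ∧ ¬¬(p1 ∧ p4) ∧ ¬p3 ∧ ¬¬p4) ∨ p1   — double negation
≡ ¬p4 ∨ (p4 ∧ p1 ∧ p4 ∧ ¬p3 ∧ ¬¬p4) ∨ p1   — double negation
≡ ¬p4 ∨ (p4 ∧ p1 ∧ p4 ∧ ¬p3 ∧ p4) ∨ p1   — double negation
≡ ¬p4 ∨ p1   — simplify

¬p4 ∨ p1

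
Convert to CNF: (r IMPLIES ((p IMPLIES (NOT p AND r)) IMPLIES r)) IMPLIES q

(r OR q) AND (NOT p OR q) AND (NOT r OR q)

(r IMPLIES ((p IMPLIES (NOT p AND r)) IMPLIES r)) IMPLIES q
≡ NOT (r IMPLIES ((p IMPLIES (NOT p AND r)) IMPLIES r)) OR q   [eliminate IMPLIES]
≡ NOT (NOT r OR ((p IMPLIES (NOT p AND r)) IMPLIES r)) OR q   [eliminate IMPLIES]
≡ NOT (NOT r OR NOT (p IMPLIES (NOT p AND r)) OR r) OR q   [eliminate IMPLIES]
≡ NOT (NOT r OR NOT (NOT p OR (NOT p AND r)) OR r) OR q   [eliminate IMPLIES]
≡ (NOT NOT r AND NOT NOT (NOT p OR (NOT p AND r)) AND NOT r) OR q   [De Morgan]
≡ (r AND NOT NOT (NOT p OR (NOT p AND r)) AND NOT r) OR q   [double negation]
≡ (r AND (NOT p OR (NOT p AND r)) AND NOT r) OR q   [double negation]
≡ (r OR q) AND (NOT p OR NOT p OR q) AND (NOT p OR r OR q) AND (NOT r OR q)   [distribute OR over AND]
≡ (r OR q) AND (NOT p OR q) AND (NOT r OR q)   [simplify]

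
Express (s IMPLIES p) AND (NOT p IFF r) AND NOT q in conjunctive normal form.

(NOT s OR p) AND (p OR r) AND (NOT r OR NOT p) AND NOT q

(s IMPLIES p) AND (NOT p IFF r) AND NOT q
= (NOT s OR p) AND (NOT p IFF r) AND NOT q
= (NOT s OR p) AND (NOT p IMPLIES r) AND (r IMPLIES NOT p) AND NOT q
= (NOT s OR p) AND (NOT NOT p OR r) AND (r IMPLIES NOT p) AND NOT q
= (NOT s OR p) AND (NOT NOT p OR r) AND (NOT r OR NOT p) AND NOT q
= (NOT s OR p) AND (p OR r) AND (NOT r OR NOT p) AND NOT q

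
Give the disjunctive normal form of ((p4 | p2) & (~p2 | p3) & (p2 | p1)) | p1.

(p2 & p3) | p1

((p4 | p2) & (~p2 | p3) & (p2 | p1)) | p1
≡ (p4 & ~p2 & p2) | (p4 & ~p2 & p1) | (p4 & p3 & p2) | (p4 & p3 & p1) | (p2 & ~p2 & p2) | (p2 & ~p2 & p1) | (p2 & p3 & p2) | (p2 & p3 & p1) | p1   — distribute & over |
≡ (p2 & p3) | p1   — simplify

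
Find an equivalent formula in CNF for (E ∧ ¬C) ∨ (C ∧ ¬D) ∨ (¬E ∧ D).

(E ∨ C ∨ D) ∧ (¬C ∨ ¬D ∨ ¬E)

(E ∧ ¬C) ∨ (C ∧ ¬D) ∨ (¬E ∧ D)
= (E ∨ C ∨ ¬E) ∧ (E ∨ C ∨ D) ∧ (E ∨ ¬D ∨ ¬E) ∧ (E ∨ ¬D ∨ D) ∧ (¬C ∨ C ∨ ¬E) ∧ (¬C ∨ C ∨ D) ∧ (¬C ∨ ¬D ∨ ¬E) ∧ (¬C ∨ ¬D ∨ D)   [distribute ∨ over ∧]
= (E ∨ C ∨ D) ∧ (¬C ∨ ¬D ∨ ¬E)   [simplify]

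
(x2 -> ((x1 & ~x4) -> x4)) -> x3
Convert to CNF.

(x2 -> ((x1 & ~x4) -> x4)) -> x3
= ~(x2 -> ((x1 & ~x4) -> x4)) | x3   (eliminate ->)
= ~(~x2 | ((x1 & ~x4) -> x4)) | x3   (eliminate ->)
= ~(~x2 | ~(x1 & ~x4) | x4) | x3   (eliminate ->)
= (~~x2 & ~~(x1 & ~x4) & ~x4) | x3   (De Morgan)
= (x2 & ~~(x1 & ~x4) & ~x4) | x3   (double negation)
= (x2 & x1 & ~x4 & ~x4) | x3   (double negation)
= (x2 | x3) & (x1 | x3) & (~x4 | x3) & (~x4 | x3)   (distribute | over &)
= (x2 | x3) & (x1 | x3) & (~x4 | x3)   (simplify)

(x2 | x3) & (x1 | x3) & (~x4 | x3)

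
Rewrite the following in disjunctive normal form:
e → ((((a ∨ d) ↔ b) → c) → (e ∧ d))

¬e ∨ (¬a ∧ ¬d ∧ ¬b ∧ ¬c) ∨ (b ∧ a ∧ ¬c) ∨ (b ∧ d ∧ ¬c) ∨ (e ∧ d)

e → ((((a ∨ d) ↔ b) → c) → (e ∧ d))
⇔ ¬e ∨ ((((a ∨ d) ↔ b) → c) → (e ∧ d))   (eliminate →)
⇔ ¬e ∨ ¬(((a ∨ d) ↔ b) → c) ∨ (e ∧ d)   (eliminate →)
⇔ ¬e ∨ ¬(¬((a ∨ d) ↔ b) ∨ c) ∨ (e ∧ d)   (eliminate →)
⇔ ¬e ∨ ¬(¬(((a ∨ d) → b) ∧ (b → (a ∨ d))) ∨ c) ∨ (e ∧ d)   (eliminate ↔)
⇔ ¬e ∨ ¬(¬((¬(a ∨ d) ∨ b) ∧ (b → (a ∨ d))) ∨ c) ∨ (e ∧ d)   (eliminate →)
⇔ ¬e ∨ ¬(¬((¬(a ∨ d) ∨ b) ∧ (¬b ∨ a ∨ d)) ∨ c) ∨ (e ∧ d)   (eliminate →)
⇔ ¬e ∨ (¬¬((¬(a ∨ d) ∨ b) ∧ (¬b ∨ a ∨ d)) ∧ ¬c) ∨ (e ∧ d)   (De Morgan)
⇔ ¬e ∨ ((¬(a ∨ d) ∨ b) ∧ (¬b ∨ a ∨ d) ∧ ¬c) ∨ (e ∧ d)   (double negation)
⇔ ¬e ∨ (((¬a ∧ ¬d) ∨ b) ∧ (¬b ∨ a ∨ d) ∧ ¬c) ∨ (e ∧ d)   (De Morgan)
⇔ ¬e ∨ (¬a ∧ ¬d ∧ ¬b ∧ ¬c) ∨ (¬a ∧ ¬d ∧ a ∧ ¬c) ∨ (¬a ∧ ¬d ∧ d ∧ ¬c) ∨ (b ∧ ¬b ∧ ¬c) ∨ (b ∧ a ∧ ¬c) ∨ (b ∧ d ∧ ¬c) ∨ (e ∧ d)   (distribute ∧ over ∨)
⇔ ¬e ∨ (¬a ∧ ¬d ∧ ¬b ∧ ¬c) ∨ (b ∧ a ∧ ¬c) ∨ (b ∧ d ∧ ¬c) ∨ (e ∧ d)   (simplify)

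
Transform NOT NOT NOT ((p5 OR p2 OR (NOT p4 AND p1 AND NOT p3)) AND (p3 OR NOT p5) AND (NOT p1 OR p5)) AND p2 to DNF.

NOT NOT NOT ((p5 OR p2 OR (NOT p4 AND p1 AND NOT p3)) AND (p3 OR NOT p5) AND (NOT p1 OR p5)) AND p2
= NOT ((p5 OR p2 OR (NOT p4 AND p1 AND NOT p3)) AND (p3 OR NOT p5) AND (NOT p1 OR p5)) AND p2
= (NOT (p5 OR p2 OR (NOT p4 AND p1 AND NOT p3)) OR NOT (p3 OR NOT p5) OR NOT (NOT p1 OR p5)) AND p2
= ((NOT p5 AND NOT p2 AND NOT (NOT p4 AND p1 AND NOT p3)) OR NOT (p3 OR NOT p5) OR NOT (NOT p1 OR p5)) AND p2
= ((NOT p5 AND NOT p2 AND (NOT NOT p4 OR NOT p1 OR NOT NOT p3)) OR NOT (p3 OR NOT p5) OR NOT (NOT p1 OR p5)) AND p2
= ((NOT p5 AND NOT p2 AND (p4 OR NOT p1 OR NOT NOT p3)) OR NOT (p3 OR NOT p5) OR NOT (NOT p1 OR p5)) AND p2
= ((NOT p5 AND NOT p2 AND (p4 OR NOT p1 OR p3)) OR NOT (p3 OR NOT p5) OR NOT (NOT p1 OR p5)) AND p2
= ((NOT p5 AND NOT p2 AND (p4 OR NOT p1 OR p3)) OR (NOT p3 AND NOT NOT p5) OR NOT (NOT p1 OR p5)) AND p2
= ((NOT p5 AND NOT p2 AND (p4 OR NOT p1 OR p3)) OR (NOT p3 AND p5) OR NOT (NOT p1 OR p5)) AND p2
= ((NOT p5 AND NOT p2 AND (p4 OR NOT p1 OR p3)) OR (NOT p3 AND p5) OR (NOT NOT p1 AND NOT p5)) AND p2
= ((NOT p5 AND NOT p2 AND (p4 OR NOT p1 OR p3)) OR (NOT p3 AND p5) OR (p1 AND NOT p5)) AND p2
= (NOT p5 AND NOT p2 AND p4 AND p2) OR (NOT p5 AND NOT p2 AND NOT p1 AND p2) OR (NOT p5 AND NOT p2 AND p3 AND p2) OR (NOT p3 AND p5 AND p2) OR (p1 AND NOT p5 AND p2)
= (NOT p3 AND p5 AND p2) OR (p1 AND NOT p5 AND p2)

(NOT p3 AND p5 AND p2) OR (p1 AND NOT p5 AND p2)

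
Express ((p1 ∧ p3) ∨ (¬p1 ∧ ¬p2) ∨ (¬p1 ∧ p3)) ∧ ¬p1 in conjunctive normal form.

(p3 ∨ ¬p2) ∧ ¬p1

((p1 ∧ p3) ∨ (¬p1 ∧ ¬p2) ∨ (¬p1 ∧ p3)) ∧ ¬p1
≡ (p1 ∨ ¬p1 ∨ ¬p1) ∧ (p1 ∨ ¬p1 ∨ p3) ∧ (p1 ∨ ¬p2 ∨ ¬p1) ∧ (p1 ∨ ¬p2 ∨ p3) ∧ (p3 ∨ ¬p1 ∨ ¬p1) ∧ (p3 ∨ ¬p1 ∨ p3) ∧ (p3 ∨ ¬p2 ∨ ¬p1) ∧ (p3 ∨ ¬p2 ∨ p3) ∧ ¬p1   (distribute ∨ over ∧)
≡ (p3 ∨ ¬p2) ∧ ¬p1   (simplify)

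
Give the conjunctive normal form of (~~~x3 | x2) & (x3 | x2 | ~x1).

(~x3 | x2) & (x3 | x2 | ~x1)

(~~~x3 | x2) & (x3 | x2 | ~x1)
≡ (~x3 | x2) & (x3 | x2 | ~x1)   (double negation)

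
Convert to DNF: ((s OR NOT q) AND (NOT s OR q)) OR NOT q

(s AND q) OR NOT q

((s OR NOT q) AND (NOT s OR q)) OR NOT q
≡ (s AND NOT s) OR (s AND q) OR (NOT q AND NOT s) OR (NOT q AND q) OR NOT q   (distribute AND over OR)
≡ (s AND q) OR NOT q   (simplify)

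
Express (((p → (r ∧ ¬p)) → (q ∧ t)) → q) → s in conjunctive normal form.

(((p → (r ∧ ¬p)) → (q ∧ t)) → q) → s
≡ ¬(((p → (r ∧ ¬p)) → (q ∧ t)) → q) ∨ s
≡ ¬(¬((p → (r ∧ ¬p)) → (q ∧ t)) ∨ q) ∨ s
≡ ¬(¬(¬(p → (r ∧ ¬p)) ∨ (q ∧ t)) ∨ q) ∨ s
≡ ¬(¬(¬(¬p ∨ (r ∧ ¬p)) ∨ (q ∧ t)) ∨ q) ∨ s
≡ (¬¬(¬(¬p ∨ (r ∧ ¬p)) ∨ (q ∧ t)) ∧ ¬q) ∨ s
≡ ((¬(¬p ∨ (r ∧ ¬p)) ∨ (q ∧ t)) ∧ ¬q) ∨ s
≡ (((¬¬p ∧ ¬(r ∧ ¬p)) ∨ (q ∧ t)) ∧ ¬q) ∨ s
≡ (((p ∧ ¬(r ∧ ¬p)) ∨ (q ∧ t)) ∧ ¬q) ∨ s
≡ (((p ∧ (¬r ∨ ¬¬p)) ∨ (q ∧ t)) ∧ ¬q) ∨ s
≡ (((p ∧ (¬r ∨ p)) ∨ (q ∧ t)) ∧ ¬q) ∨ s
≡ (p ∨ q ∨ s) ∧ (p ∨ t ∨ s) ∧ (¬r ∨ p ∨ q ∨ s) ∧ (¬r ∨ p ∨ t ∨ s) ∧ (¬q ∨ s)
≡ (p ∨ q ∨ s) ∧ (p ∨ t ∨ s) ∧ (¬q ∨ s)

(p ∨ q ∨ s) ∧ (p ∨ t ∨ s) ∧ (¬q ∨ s)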